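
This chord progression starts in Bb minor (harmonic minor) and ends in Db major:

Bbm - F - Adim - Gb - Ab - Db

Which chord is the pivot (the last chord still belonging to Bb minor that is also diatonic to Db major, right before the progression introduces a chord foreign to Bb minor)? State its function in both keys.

Gb — VI in Bb minor, IV in Db major

Chords diatonic to Bb minor: Bbm, Cdim, Dbaug, Ebm, F, Gb, Adim.
Reading the progression, the first chord not in that set is Ab, so the modulation leaves Bb minor there.
The chord immediately before Ab is Gb, which is diatonic to both keys: VI in Bb minor and IV in Db major.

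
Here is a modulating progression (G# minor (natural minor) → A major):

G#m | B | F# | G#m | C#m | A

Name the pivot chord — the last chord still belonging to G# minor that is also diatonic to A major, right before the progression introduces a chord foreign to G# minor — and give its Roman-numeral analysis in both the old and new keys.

Chords diatonic to G# minor: G#m, A#dim, B, C#m, D#m, E, F#.
Reading the progression, the first chord not in that set is A, so the modulation leaves G# minor there.
The chord immediately before A is C#m, which is diatonic to both keys: iv in G# minor and iii in A major.

C#m — iv in G# minor, iii in A major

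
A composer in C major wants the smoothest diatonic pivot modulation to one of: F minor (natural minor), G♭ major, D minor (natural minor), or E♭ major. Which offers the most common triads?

Triads of C major: C (I), Dm (ii), Em (iii), F (IV), G (V), Am (vi), Bdim (vii°).
F minor (natural minor) shares 0: none.
G♭ major shares 0: none.
D minor (natural minor) shares 4: C, Dm, F, Am.
E♭ major shares 0: none.
The most common triads (4) are shared with D minor.

D minor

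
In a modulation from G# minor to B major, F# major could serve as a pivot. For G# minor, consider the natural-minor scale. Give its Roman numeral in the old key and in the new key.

VII in G# minor; V in B major

The scale of G# minor (natural minor) is G# A# B C# D# E F#; F# is degree 7, and the triad built there (F#-A#-C#) is major, so it is VII.
The scale of B major is B C# D# E F# G# A#; F# is degree 5, and the triad built there (F#-A#-C#) is major, so it is V.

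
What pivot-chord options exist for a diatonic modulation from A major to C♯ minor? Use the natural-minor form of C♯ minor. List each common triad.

A, C♯m, E, F♯m

Triads in A major: A (I), Bm (ii), C♯m (iii), D (IV), E (V), F♯m (vi), G♯dim (vii°).
Triads in C♯ minor (natural minor): C♯m (i), D♯dim (ii°), E (III), F♯m (iv), G♯m (v), A (VI), B (VII).
Shared triads with their functions: A (I in A major, VI in C♯ minor); C♯m (iii in A major, i in C♯ minor); E (V in A major, III in C♯ minor); F♯m (vi in A major, iv in C♯ minor).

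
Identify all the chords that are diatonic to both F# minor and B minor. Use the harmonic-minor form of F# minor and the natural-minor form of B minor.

Triads in F# minor (harmonic minor): F#m (i), G#dim (ii°), Aaug (III+), Bm (iv), C# (V), D (VI), E#dim (vii°).
Triads in B minor (natural minor): Bm (i), C#dim (ii°), D (III), Em (iv), F#m (v), G (VI), A (VII).
Shared triads with their functions: F#m (i in F# minor, v in B minor); Bm (iv in F# minor, i in B minor); D (VI in F# minor, III in B minor).

F#m, Bm, D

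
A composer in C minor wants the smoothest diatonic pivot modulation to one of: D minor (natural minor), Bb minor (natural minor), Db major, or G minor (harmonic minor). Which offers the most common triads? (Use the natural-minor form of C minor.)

Triads of C minor (natural minor): Cm (i), Ddim (ii°), Eb (III), Fm (iv), Gm (v), Ab (VI), Bb (VII).
D minor (natural minor) shares 2: Gm, Bb.
Bb minor (natural minor) shares 2: Fm, Ab.
Db major shares 2: Fm, Ab.
G minor (harmonic minor) shares 3: Cm, Eb, Gm.
The most common triads (3) are shared with G minor.

G minor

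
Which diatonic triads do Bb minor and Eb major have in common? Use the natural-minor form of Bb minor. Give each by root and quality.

Fm, Ab

Triads in Bb minor (natural minor): Bb minor (i), C diminished (ii°), Db major (III), Eb minor (iv), F minor (v), Gb major (VI), Ab major (VII).
Triads in Eb major: Eb major (I), F minor (ii), G minor (iii), Ab major (IV), Bb major (V), C minor (vi), D diminished (vii°).
Shared triads with their functions: F minor (v in Bb minor, ii in Eb major); Ab major (VII in Bb minor, IV in Eb major).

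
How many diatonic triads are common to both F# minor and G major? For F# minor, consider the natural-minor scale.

2

Diatonic triads of F# minor (natural minor): F#m (i), G#dim (ii°), A (III), Bm (iv), C#m (v), D (VI), E (VII).
Diatonic triads of G major: G (I), Am (ii), Bm (iii), C (IV), D (V), Em (vi), F#dim (vii°).
Matching root and quality in both lists: Bm, D.
That gives 2 common triads.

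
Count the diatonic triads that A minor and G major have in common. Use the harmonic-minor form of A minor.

Diatonic triads of A minor (harmonic minor): A minor (i), B diminished (ii°), C augmented (III+), D minor (iv), E major (V), F major (VI), G# diminished (vii°).
Diatonic triads of G major: G major (I), A minor (ii), B minor (iii), C major (IV), D major (V), E minor (vi), F# diminished (vii°).
Matching root and quality in both lists: A minor.
That gives 1 common triad.

1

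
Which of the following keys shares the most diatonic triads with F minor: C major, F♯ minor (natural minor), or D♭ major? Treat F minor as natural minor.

D♭ major

Triads of F minor (natural minor): F minor (i), G diminished (ii°), A♭ major (III), B♭ minor (iv), C minor (v), D♭ major (VI), E♭ major (VII).
C major shares 0: none.
F♯ minor (natural minor) shares 0: none.
D♭ major shares 4: Fm, A♭, B♭m, D♭.
The most common triads (4) are shared with D♭ major.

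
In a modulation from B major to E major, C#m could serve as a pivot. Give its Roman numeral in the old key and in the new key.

The scale of B major is B C# D# E F# G# A#; C# is degree 2, and the triad built there (C#-E-G#) is minor, so it is ii.
The scale of E major is E F# G# A B C# D#; C# is degree 6, and the triad built there (C#-E-G#) is minor, so it is vi.

ii in B major; vi in E major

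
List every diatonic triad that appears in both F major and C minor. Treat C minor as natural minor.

Gm, Bb

Triads in F major: F major (I), G minor (ii), A minor (iii), Bb major (IV), C major (V), D minor (vi), E diminished (vii°).
Triads in C minor (natural minor): C minor (i), D diminished (ii°), Eb major (III), F minor (iv), G minor (v), Ab major (VI), Bb major (VII).
Shared triads with their functions: G minor (ii in F major, v in C minor); Bb major (IV in F major, VII in C minor).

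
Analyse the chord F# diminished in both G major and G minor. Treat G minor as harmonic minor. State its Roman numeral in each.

vii° in G major; vii° in G minor

The scale of G major is G A B C D E F#; F# is degree 7, and the triad built there (F#-A-C) is diminished, so it is vii°.
The scale of G minor (harmonic minor) is G A Bb C D Eb F#; F# is degree 7, and the triad built there (F#-A-C) is diminished, so it is vii°.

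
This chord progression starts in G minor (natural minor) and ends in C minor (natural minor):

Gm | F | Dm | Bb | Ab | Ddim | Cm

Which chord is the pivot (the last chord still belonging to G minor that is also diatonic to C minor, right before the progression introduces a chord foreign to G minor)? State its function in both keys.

Chords diatonic to G minor: Gm, Adim, Bb, Cm, Dm, Eb, F.
Reading the progression, the first chord not in that set is Ab, so the modulation leaves G minor there.
The chord immediately before Ab is Bb, which is diatonic to both keys: III in G minor and VII in C minor.

Bb — III in G minor, VII in C minor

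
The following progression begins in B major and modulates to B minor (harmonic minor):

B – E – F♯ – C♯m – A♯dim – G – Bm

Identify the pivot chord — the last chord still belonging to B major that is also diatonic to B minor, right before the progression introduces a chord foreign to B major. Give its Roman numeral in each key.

A♯dim — vii° in B major, vii° in B minor

Chords diatonic to B major: B, C♯m, D♯m, E, F♯, G♯m, A♯dim.
Reading the progression, the first chord not in that set is G, so the modulation leaves B major there.
The chord immediately before G is A♯dim, which is diatonic to both keys: vii° in B major and vii° in B minor.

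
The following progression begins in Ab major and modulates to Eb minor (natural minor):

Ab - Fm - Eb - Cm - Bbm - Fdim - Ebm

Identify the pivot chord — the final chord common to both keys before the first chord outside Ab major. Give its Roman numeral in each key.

Bbm — ii in Ab major, v in Eb minor

Chords diatonic to Ab major: Ab, Bbm, Cm, Db, Eb, Fm, Gdim.
Reading the progression, the first chord not in that set is Fdim, so the modulation leaves Ab major there.
The chord immediately before Fdim is Bbm, which is diatonic to both keys: ii in Ab major and v in Eb minor.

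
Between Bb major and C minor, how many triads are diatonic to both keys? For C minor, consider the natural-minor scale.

4

Diatonic triads of Bb major: Bb (I), Cm (ii), Dm (iii), Eb (IV), F (V), Gm (vi), Adim (vii°).
Diatonic triads of C minor (natural minor): Cm (i), Ddim (ii°), Eb (III), Fm (iv), Gm (v), Ab (VI), Bb (VII).
Matching root and quality in both lists: Bb, Cm, Eb, Gm.
That gives 4 common triads.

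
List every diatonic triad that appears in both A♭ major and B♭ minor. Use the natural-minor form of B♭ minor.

Triads in A♭ major: A♭ (I), B♭m (ii), Cm (iii), D♭ (IV), E♭ (V), Fm (vi), Gdim (vii°).
Triads in B♭ minor (natural minor): B♭m (i), Cdim (ii°), D♭ (III), E♭m (iv), Fm (v), G♭ (VI), A♭ (VII).
Shared triads with their functions: A♭ (I in A♭ major, VII in B♭ minor); B♭m (ii in A♭ major, i in B♭ minor); D♭ (IV in A♭ major, III in B♭ minor); Fm (vi in A♭ major, v in B♭ minor).

A♭, B♭m, D♭, Fm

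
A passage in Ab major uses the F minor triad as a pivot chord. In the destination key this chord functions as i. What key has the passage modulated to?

F minor

The numeral i denotes a minor triad on scale degree 1. With F on degree 1, the tonic of the new key is F.
Degree 1 carries a minor triad in minor keys, so the destination is F minor.
Check: the diatonic triads of F minor (natural minor) are Fm (i), Gdim (ii°), Ab (III), Bbm (iv), Cm (v), Db (VI), Eb (VII) — F minor is indeed i.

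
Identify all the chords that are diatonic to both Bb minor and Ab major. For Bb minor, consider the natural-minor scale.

Bbm, Db, Fm, Ab

Triads in Bb minor (natural minor): Bbm (i), Cdim (ii°), Db (III), Ebm (iv), Fm (v), Gb (VI), Ab (VII).
Triads in Ab major: Ab (I), Bbm (ii), Cm (iii), Db (IV), Eb (V), Fm (vi), Gdim (vii°).
Shared triads with their functions: Bbm (i in Bb minor, ii in Ab major); Db (III in Bb minor, IV in Ab major); Fm (v in Bb minor, vi in Ab major); Ab (VII in Bb minor, I in Ab major).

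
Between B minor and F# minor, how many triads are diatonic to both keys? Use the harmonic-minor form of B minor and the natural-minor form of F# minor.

1

Diatonic triads of B minor (harmonic minor): Bm (i), C#dim (ii°), Daug (III+), Em (iv), F# (V), G (VI), A#dim (vii°).
Diatonic triads of F# minor (natural minor): F#m (i), G#dim (ii°), A (III), Bm (iv), C#m (v), D (VI), E (VII).
Matching root and quality in both lists: Bm.
That gives 1 common triad.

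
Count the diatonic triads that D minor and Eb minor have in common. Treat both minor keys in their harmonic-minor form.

1

Diatonic triads of D minor (harmonic minor): D minor (i), E diminished (ii°), F augmented (III+), G minor (iv), A major (V), Bb major (VI), C# diminished (vii°).
Diatonic triads of Eb minor (harmonic minor): Eb minor (i), F diminished (ii°), Gb augmented (III+), Ab minor (iv), Bb major (V), Cb major (VI), D diminished (vii°).
Matching root and quality in both lists: Bb major.
That gives 1 common triad.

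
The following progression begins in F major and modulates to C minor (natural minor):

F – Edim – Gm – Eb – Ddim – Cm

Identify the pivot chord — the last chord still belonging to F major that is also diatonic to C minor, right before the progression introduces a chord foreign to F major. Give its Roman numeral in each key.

Gm — ii in F major, v in C minor

Chords diatonic to F major: F, Gm, Am, Bb, C, Dm, Edim.
Reading the progression, the first chord not in that set is Eb, so the modulation leaves F major there.
The chord immediately before Eb is Gm, which is diatonic to both keys: ii in F major and v in C minor.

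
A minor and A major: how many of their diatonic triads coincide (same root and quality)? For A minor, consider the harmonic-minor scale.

2

Diatonic triads of A minor (harmonic minor): Am (i), Bdim (ii°), Caug (III+), Dm (iv), E (V), F (VI), G♯dim (vii°).
Diatonic triads of A major: A (I), Bm (ii), C♯m (iii), D (IV), E (V), F♯m (vi), G♯dim (vii°).
Matching root and quality in both lists: E, G♯dim.
That gives 2 common triads.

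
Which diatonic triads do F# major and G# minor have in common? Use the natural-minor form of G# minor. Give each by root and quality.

Triads in F# major: F# (I), G#m (ii), A#m (iii), B (IV), C# (V), D#m (vi), E#dim (vii°).
Triads in G# minor (natural minor): G#m (i), A#dim (ii°), B (III), C#m (iv), D#m (v), E (VI), F# (VII).
Shared triads with their functions: F# (I in F# major, VII in G# minor); G#m (ii in F# major, i in G# minor); B (IV in F# major, III in G# minor); D#m (vi in F# major, v in G# minor).

F#, G#m, B, D#m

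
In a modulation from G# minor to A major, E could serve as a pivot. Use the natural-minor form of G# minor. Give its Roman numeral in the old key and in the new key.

VI in G# minor; V in A major

The scale of G# minor (natural minor) is G# A# B C# D# E F#; E is degree 6, and the triad built there (E-G#-B) is major, so it is VI.
The scale of A major is A B C# D E F# G#; E is degree 5, and the triad built there (E-G#-B) is major, so it is V.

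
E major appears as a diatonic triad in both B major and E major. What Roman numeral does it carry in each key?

IV in B major; I in E major

The scale of B major is B C# D# E F# G# A#; E is degree 4, and the triad built there (E-G#-B) is major, so it is IV.
The scale of E major is E F# G# A B C# D#; E is degree 1, and the triad built there (E-G#-B) is major, so it is I.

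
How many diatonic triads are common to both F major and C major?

4

Diatonic triads of F major: F (I), Gm (ii), Am (iii), Bb (IV), C (V), Dm (vi), Edim (vii°).
Diatonic triads of C major: C (I), Dm (ii), Em (iii), F (IV), G (V), Am (vi), Bdim (vii°).
Matching root and quality in both lists: F, Am, C, Dm.
That gives 4 common triads.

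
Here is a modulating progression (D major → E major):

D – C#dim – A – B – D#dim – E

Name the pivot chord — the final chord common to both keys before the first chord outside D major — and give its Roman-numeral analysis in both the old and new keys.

A — V in D major, IV in E major

Chords diatonic to D major: D, Em, F#m, G, A, Bm, C#dim.
Reading the progression, the first chord not in that set is B, so the modulation leaves D major there.
The chord immediately before B is A, which is diatonic to both keys: V in D major and IV in E major.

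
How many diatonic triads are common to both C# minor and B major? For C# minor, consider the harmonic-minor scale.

1

Diatonic triads of C# minor (harmonic minor): C#m (i), D#dim (ii°), Eaug (III+), F#m (iv), G# (V), A (VI), B#dim (vii°).
Diatonic triads of B major: B (I), C#m (ii), D#m (iii), E (IV), F# (V), G#m (vi), A#dim (vii°).
Matching root and quality in both lists: C#m.
That gives 1 common triad.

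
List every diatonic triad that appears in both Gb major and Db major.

Triads in Gb major: Gb (I), Abm (ii), Bbm (iii), Cb (IV), Db (V), Ebm (vi), Fdim (vii°).
Triads in Db major: Db (I), Ebm (ii), Fm (iii), Gb (IV), Ab (V), Bbm (vi), Cdim (vii°).
Shared triads with their functions: Gb (I in Gb major, IV in Db major); Bbm (iii in Gb major, vi in Db major); Db (V in Gb major, I in Db major); Ebm (vi in Gb major, ii in Db major).

Gb, Bbm, Db, Ebm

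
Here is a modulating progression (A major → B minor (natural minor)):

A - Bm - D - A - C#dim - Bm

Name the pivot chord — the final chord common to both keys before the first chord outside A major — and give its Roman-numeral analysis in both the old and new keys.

Chords diatonic to A major: A, Bm, C#m, D, E, F#m, G#dim.
Reading the progression, the first chord not in that set is C#dim, so the modulation leaves A major there.
The chord immediately before C#dim is A, which is diatonic to both keys: I in A major and VII in B minor.

A — I in A major, VII in B minor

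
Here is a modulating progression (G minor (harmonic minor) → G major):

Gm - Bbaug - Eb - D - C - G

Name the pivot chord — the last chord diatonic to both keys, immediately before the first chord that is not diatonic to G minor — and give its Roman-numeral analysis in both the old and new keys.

D — V in G minor, V in G major

Chords diatonic to G minor: Gm, Adim, Bbaug, Cm, D, Eb, F#dim.
Reading the progression, the first chord not in that set is C, so the modulation leaves G minor there.
The chord immediately before C is D, which is diatonic to both keys: V in G minor and V in G major.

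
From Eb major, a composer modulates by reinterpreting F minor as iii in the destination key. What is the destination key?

The numeral iii denotes a minor triad on scale degree 3. With F on degree 3, the tonic of the new key is Db.
Degree 3 carries a minor triad in major keys, so the destination is Db major.
Check: the diatonic triads of Db major are Db (I), Ebm (ii), Fm (iii), Gb (IV), Ab (V), Bbm (vi), Cdim (vii°) — F minor is indeed iii.

Db major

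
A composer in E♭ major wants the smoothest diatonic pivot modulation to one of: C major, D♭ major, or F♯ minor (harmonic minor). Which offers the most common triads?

D♭ major

Triads of E♭ major: E♭ (I), Fm (ii), Gm (iii), A♭ (IV), B♭ (V), Cm (vi), Ddim (vii°).
C major shares 0: none.
D♭ major shares 2: Fm, A♭.
F♯ minor (harmonic minor) shares 0: none.
The most common triads (2) are shared with D♭ major.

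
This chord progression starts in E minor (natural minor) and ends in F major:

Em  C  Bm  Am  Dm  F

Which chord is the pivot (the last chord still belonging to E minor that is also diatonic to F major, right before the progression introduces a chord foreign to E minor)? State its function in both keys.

Am — iv in E minor, iii in F major

Chords diatonic to E minor: Em, F#dim, G, Am, Bm, C, D.
Reading the progression, the first chord not in that set is Dm, so the modulation leaves E minor there.
The chord immediately before Dm is Am, which is diatonic to both keys: iv in E minor and iii in F major.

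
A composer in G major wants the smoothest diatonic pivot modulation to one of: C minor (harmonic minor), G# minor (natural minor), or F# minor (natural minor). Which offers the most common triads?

F# minor

Triads of G major: G major (I), A minor (ii), B minor (iii), C major (IV), D major (V), E minor (vi), F# diminished (vii°).
C minor (harmonic minor) shares 1: G.
G# minor (natural minor) shares 0: none.
F# minor (natural minor) shares 2: Bm, D.
The most common triads (2) are shared with F# minor.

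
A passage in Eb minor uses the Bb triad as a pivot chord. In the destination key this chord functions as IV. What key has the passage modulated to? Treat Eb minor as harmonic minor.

The numeral IV denotes a major triad on scale degree 4. With Bb on degree 4, the tonic of the new key is F.
Degree 4 carries a major triad in major keys, so the destination is F major.
Check: the diatonic triads of F major are F (I), Gm (ii), Am (iii), Bb (IV), C (V), Dm (vi), Edim (vii°) — Bb is indeed IV.

F major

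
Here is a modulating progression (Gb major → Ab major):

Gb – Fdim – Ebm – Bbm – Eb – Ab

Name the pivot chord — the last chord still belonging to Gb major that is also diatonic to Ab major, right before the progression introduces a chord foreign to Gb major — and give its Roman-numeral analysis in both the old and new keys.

Bbm — iii in Gb major, ii in Ab major

Chords diatonic to Gb major: Gb, Abm, Bbm, Cb, Db, Ebm, Fdim.
Reading the progression, the first chord not in that set is Eb, so the modulation leaves Gb major there.
The chord immediately before Eb is Bbm, which is diatonic to both keys: iii in Gb major and ii in Ab major.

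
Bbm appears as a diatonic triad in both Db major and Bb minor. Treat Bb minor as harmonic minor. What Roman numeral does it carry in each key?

vi in Db major; i in Bb minor

The scale of Db major is Db Eb F Gb Ab Bb C; Bb is degree 6, and the triad built there (Bb-Db-F) is minor, so it is vi.
The scale of Bb minor (harmonic minor) is Bb C Db Eb F Gb A; Bb is degree 1, and the triad built there (Bb-Db-F) is minor, so it is i.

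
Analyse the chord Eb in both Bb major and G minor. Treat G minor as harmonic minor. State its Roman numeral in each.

IV in Bb major; VI in G minor

The scale of Bb major is Bb C D Eb F G A; Eb is degree 4, and the triad built there (Eb-G-Bb) is major, so it is IV.
The scale of G minor (harmonic minor) is G A Bb C D Eb F#; Eb is degree 6, and the triad built there (Eb-G-Bb) is major, so it is VI.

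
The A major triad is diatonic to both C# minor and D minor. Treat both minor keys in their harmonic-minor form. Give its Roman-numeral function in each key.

The scale of C# minor (harmonic minor) is C# D# E F# G# A B#; A is degree 6, and the triad built there (A-C#-E) is major, so it is VI.
The scale of D minor (harmonic minor) is D E F G A Bb C#; A is degree 5, and the triad built there (A-C#-E) is major, so it is V.

VI in C# minor; V in D minor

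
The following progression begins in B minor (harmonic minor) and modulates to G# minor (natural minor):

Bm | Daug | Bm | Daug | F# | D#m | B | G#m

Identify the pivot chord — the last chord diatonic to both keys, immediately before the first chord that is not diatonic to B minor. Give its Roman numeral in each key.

Chords diatonic to B minor: Bm, C#dim, Daug, Em, F#, G, A#dim.
Reading the progression, the first chord not in that set is D#m, so the modulation leaves B minor there.
The chord immediately before D#m is F#, which is diatonic to both keys: V in B minor and VII in G# minor.

F# — V in B minor, VII in G# minor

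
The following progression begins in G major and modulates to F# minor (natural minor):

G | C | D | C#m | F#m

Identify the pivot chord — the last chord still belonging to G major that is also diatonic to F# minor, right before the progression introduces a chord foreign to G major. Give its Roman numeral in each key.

Chords diatonic to G major: G, Am, Bm, C, D, Em, F#dim.
Reading the progression, the first chord not in that set is C#m, so the modulation leaves G major there.
The chord immediately before C#m is D, which is diatonic to both keys: V in G major and VI in F# minor.

D — V in G major, VI in F# minor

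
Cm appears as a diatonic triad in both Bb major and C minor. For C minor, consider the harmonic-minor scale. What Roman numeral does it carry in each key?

The scale of Bb major is Bb C D Eb F G A; C is degree 2, and the triad built there (C-Eb-G) is minor, so it is ii.
The scale of C minor (harmonic minor) is C D Eb F G Ab B; C is degree 1, and the triad built there (C-Eb-G) is minor, so it is i.

ii in Bb major; i in C minor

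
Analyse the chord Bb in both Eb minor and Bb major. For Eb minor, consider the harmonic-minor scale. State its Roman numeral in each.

V in Eb minor; I in Bb major

The scale of Eb minor (harmonic minor) is Eb F Gb Ab Bb Cb D; Bb is degree 5, and the triad built there (Bb-D-F) is major, so it is V.
The scale of Bb major is Bb C D Eb F G A; Bb is degree 1, and the triad built there (Bb-D-F) is major, so it is I.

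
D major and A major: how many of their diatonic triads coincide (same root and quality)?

4

Diatonic triads of D major: D (I), Em (ii), F♯m (iii), G (IV), A (V), Bm (vi), C♯dim (vii°).
Diatonic triads of A major: A (I), Bm (ii), C♯m (iii), D (IV), E (V), F♯m (vi), G♯dim (vii°).
Matching root and quality in both lists: D, F♯m, A, Bm.
That gives 4 common triads.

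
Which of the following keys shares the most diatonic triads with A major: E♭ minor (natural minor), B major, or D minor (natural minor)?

B major

Triads of A major: A (I), Bm (ii), C♯m (iii), D (IV), E (V), F♯m (vi), G♯dim (vii°).
E♭ minor (natural minor) shares 0: none.
B major shares 2: C♯m, E.
D minor (natural minor) shares 0: none.
The most common triads (2) are shared with B major.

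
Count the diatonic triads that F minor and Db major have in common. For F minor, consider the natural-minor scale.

Diatonic triads of F minor (natural minor): Fm (i), Gdim (ii°), Ab (III), Bbm (iv), Cm (v), Db (VI), Eb (VII).
Diatonic triads of Db major: Db (I), Ebm (ii), Fm (iii), Gb (IV), Ab (V), Bbm (vi), Cdim (vii°).
Matching root and quality in both lists: Fm, Ab, Bbm, Db.
That gives 4 common triads.

4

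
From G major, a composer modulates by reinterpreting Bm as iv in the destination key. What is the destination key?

The numeral iv denotes a minor triad on scale degree 4. With B on degree 4, the tonic of the new key is F#.
Degree 4 carries a minor triad in minor keys, so the destination is F# minor.
Check: the diatonic triads of F# minor (natural minor) are F#m (i), G#dim (ii°), A (III), Bm (iv), C#m (v), D (VI), E (VII) — Bm is indeed iv.

F# minor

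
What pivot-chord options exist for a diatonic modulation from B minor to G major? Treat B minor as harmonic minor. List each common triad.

Bm, Em, G

Triads in B minor (harmonic minor): Bm (i), C#dim (ii°), Daug (III+), Em (iv), F# (V), G (VI), A#dim (vii°).
Triads in G major: G (I), Am (ii), Bm (iii), C (IV), D (V), Em (vi), F#dim (vii°).
Shared triads with their functions: Bm (i in B minor, iii in G major); Em (iv in B minor, vi in G major); G (VI in B minor, I in G major).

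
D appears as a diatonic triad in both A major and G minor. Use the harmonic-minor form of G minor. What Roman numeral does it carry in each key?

The scale of A major is A B C# D E F# G#; D is degree 4, and the triad built there (D-F#-A) is major, so it is IV.
The scale of G minor (harmonic minor) is G A Bb C D Eb F#; D is degree 5, and the triad built there (D-F#-A) is major, so it is V.

IV in A major; V in G minor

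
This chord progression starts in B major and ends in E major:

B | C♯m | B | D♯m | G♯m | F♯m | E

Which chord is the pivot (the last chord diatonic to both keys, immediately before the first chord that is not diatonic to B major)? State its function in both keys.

G♯m — vi in B major, iii in E major

Chords diatonic to B major: B, C♯m, D♯m, E, F♯, G♯m, A♯dim.
Reading the progression, the first chord not in that set is F♯m, so the modulation leaves B major there.
The chord immediately before F♯m is G♯m, which is diatonic to both keys: vi in B major and iii in E major.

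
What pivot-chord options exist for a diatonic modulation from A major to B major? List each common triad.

C#m, E

Triads in A major: A (I), Bm (ii), C#m (iii), D (IV), E (V), F#m (vi), G#dim (vii°).
Triads in B major: B (I), C#m (ii), D#m (iii), E (IV), F# (V), G#m (vi), A#dim (vii°).
Shared triads with their functions: C#m (iii in A major, ii in B major); E (V in A major, IV in B major).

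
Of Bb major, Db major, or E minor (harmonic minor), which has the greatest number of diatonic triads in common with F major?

Bb major

Triads of F major: F major (I), G minor (ii), A minor (iii), Bb major (IV), C major (V), D minor (vi), E diminished (vii°).
Bb major shares 4: F, Gm, Bb, Dm.
Db major shares 0: none.
E minor (harmonic minor) shares 2: Am, C.
The most common triads (4) are shared with Bb major.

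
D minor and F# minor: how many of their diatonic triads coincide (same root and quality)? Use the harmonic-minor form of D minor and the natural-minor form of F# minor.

Diatonic triads of D minor (harmonic minor): Dm (i), Edim (ii°), Faug (III+), Gm (iv), A (V), Bb (VI), C#dim (vii°).
Diatonic triads of F# minor (natural minor): F#m (i), G#dim (ii°), A (III), Bm (iv), C#m (v), D (VI), E (VII).
Matching root and quality in both lists: A.
That gives 1 common triad.

1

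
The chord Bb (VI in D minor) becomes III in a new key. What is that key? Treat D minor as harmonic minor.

The numeral III denotes a major triad on scale degree 3. With Bb on degree 3, the tonic of the new key is G.
Degree 3 carries a major triad in natural-minor keys, so the destination is G minor.
Check: the diatonic triads of G minor (natural minor) are Gm (i), Adim (ii°), Bb (III), Cm (iv), Dm (v), Eb (VI), F (VII) — Bb is indeed III.

G minor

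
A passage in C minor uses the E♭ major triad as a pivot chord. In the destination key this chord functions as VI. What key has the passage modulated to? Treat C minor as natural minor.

G minor

The numeral VI denotes a major triad on scale degree 6. With E♭ on degree 6, the tonic of the new key is G.
Degree 6 carries a major triad in minor keys, so the destination is G minor.
Check: the diatonic triads of G minor (natural minor) are Gm (i), Adim (ii°), B♭ (III), Cm (iv), Dm (v), E♭ (VI), F (VII) — E♭ major is indeed VI.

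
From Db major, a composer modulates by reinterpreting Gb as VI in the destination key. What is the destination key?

Bb minor

The numeral VI denotes a major triad on scale degree 6. With Gb on degree 6, the tonic of the new key is Bb.
Degree 6 carries a major triad in minor keys, so the destination is Bb minor.
Check: the diatonic triads of Bb minor (natural minor) are Bbm (i), Cdim (ii°), Db (III), Ebm (iv), Fm (v), Gb (VI), Ab (VII) — Gb is indeed VI.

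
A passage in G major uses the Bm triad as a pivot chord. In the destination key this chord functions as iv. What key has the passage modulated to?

The numeral iv denotes a minor triad on scale degree 4. With B on degree 4, the tonic of the new key is F#.
Degree 4 carries a minor triad in minor keys, so the destination is F# minor.
Check: the diatonic triads of F# minor (natural minor) are F#m (i), G#dim (ii°), A (III), Bm (iv), C#m (v), D (VI), E (VII) — Bm is indeed iv.

F# minor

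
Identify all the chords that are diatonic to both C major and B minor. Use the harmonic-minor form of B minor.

Triads in C major: C (I), Dm (ii), Em (iii), F (IV), G (V), Am (vi), Bdim (vii°).
Triads in B minor (harmonic minor): Bm (i), C#dim (ii°), Daug (III+), Em (iv), F# (V), G (VI), A#dim (vii°).
Shared triads with their functions: Em (iii in C major, iv in B minor); G (V in C major, VI in B minor).

Em, G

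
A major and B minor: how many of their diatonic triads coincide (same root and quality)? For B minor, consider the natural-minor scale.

4

Diatonic triads of A major: A major (I), B minor (ii), C# minor (iii), D major (IV), E major (V), F# minor (vi), G# diminished (vii°).
Diatonic triads of B minor (natural minor): B minor (i), C# diminished (ii°), D major (III), E minor (iv), F# minor (v), G major (VI), A major (VII).
Matching root and quality in both lists: A major, B minor, D major, F# minor.
That gives 4 common triads.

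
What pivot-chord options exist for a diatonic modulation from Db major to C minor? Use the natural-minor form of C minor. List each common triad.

Triads in Db major: Db major (I), Eb minor (ii), F minor (iii), Gb major (IV), Ab major (V), Bb minor (vi), C diminished (vii°).
Triads in C minor (natural minor): C minor (i), D diminished (ii°), Eb major (III), F minor (iv), G minor (v), Ab major (VI), Bb major (VII).
Shared triads with their functions: F minor (iii in Db major, iv in C minor); Ab major (V in Db major, VI in C minor).

Fm, Ab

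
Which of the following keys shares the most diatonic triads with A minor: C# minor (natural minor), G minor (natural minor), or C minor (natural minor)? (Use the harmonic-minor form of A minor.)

G minor

Triads of A minor (harmonic minor): A minor (i), B diminished (ii°), C augmented (III+), D minor (iv), E major (V), F major (VI), G# diminished (vii°).
C# minor (natural minor) shares 1: E.
G minor (natural minor) shares 2: Dm, F.
C minor (natural minor) shares 0: none.
The most common triads (2) are shared with G minor.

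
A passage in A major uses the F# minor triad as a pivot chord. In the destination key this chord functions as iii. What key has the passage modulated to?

The numeral iii denotes a minor triad on scale degree 3. With F# on degree 3, the tonic of the new key is D.
Degree 3 carries a minor triad in major keys, so the destination is D major.
Check: the diatonic triads of D major are D (I), Em (ii), F#m (iii), G (IV), A (V), Bm (vi), C#dim (vii°) — F# minor is indeed iii.

D major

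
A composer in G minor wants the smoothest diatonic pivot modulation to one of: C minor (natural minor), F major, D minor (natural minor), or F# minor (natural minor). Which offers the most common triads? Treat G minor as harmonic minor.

C minor

Triads of G minor (harmonic minor): G minor (i), A diminished (ii°), Bb augmented (III+), C minor (iv), D major (V), Eb major (VI), F# diminished (vii°).
C minor (natural minor) shares 3: Gm, Cm, Eb.
F major shares 1: Gm.
D minor (natural minor) shares 1: Gm.
F# minor (natural minor) shares 1: D.
The most common triads (3) are shared with C minor.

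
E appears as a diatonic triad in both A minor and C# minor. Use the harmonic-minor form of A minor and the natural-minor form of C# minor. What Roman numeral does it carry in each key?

V in A minor; III in C# minor

The scale of A minor (harmonic minor) is A B C D E F G#; E is degree 5, and the triad built there (E-G#-B) is major, so it is V.
The scale of C# minor (natural minor) is C# D# E F# G# A B; E is degree 3, and the triad built there (E-G#-B) is major, so it is III.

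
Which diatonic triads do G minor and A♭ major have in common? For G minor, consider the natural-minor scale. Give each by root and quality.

Triads in G minor (natural minor): Gm (i), Adim (ii°), B♭ (III), Cm (iv), Dm (v), E♭ (VI), F (VII).
Triads in A♭ major: A♭ (I), B♭m (ii), Cm (iii), D♭ (IV), E♭ (V), Fm (vi), Gdim (vii°).
Shared triads with their functions: Cm (iv in G minor, iii in A♭ major); E♭ (VI in G minor, V in A♭ major).

Cm, E♭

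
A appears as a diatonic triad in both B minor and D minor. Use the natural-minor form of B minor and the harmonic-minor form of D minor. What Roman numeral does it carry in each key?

The scale of B minor (natural minor) is B C♯ D E F♯ G A; A is degree 7, and the triad built there (A-C♯-E) is major, so it is VII.
The scale of D minor (harmonic minor) is D E F G A B♭ C♯; A is degree 5, and the triad built there (A-C♯-E) is major, so it is V.

VII in B minor; V in D minor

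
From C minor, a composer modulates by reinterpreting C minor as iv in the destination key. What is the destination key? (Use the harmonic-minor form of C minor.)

The numeral iv denotes a minor triad on scale degree 4. With C on degree 4, the tonic of the new key is G.
Degree 4 carries a minor triad in minor keys, so the destination is G minor.
Check: the diatonic triads of G minor (natural minor) are Gm (i), Adim (ii°), Bb (III), Cm (iv), Dm (v), Eb (VI), F (VII) — C minor is indeed iv.

G minor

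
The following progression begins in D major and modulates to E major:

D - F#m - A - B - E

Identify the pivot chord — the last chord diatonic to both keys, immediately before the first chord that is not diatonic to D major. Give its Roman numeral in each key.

Chords diatonic to D major: D, Em, F#m, G, A, Bm, C#dim.
Reading the progression, the first chord not in that set is B, so the modulation leaves D major there.
The chord immediately before B is A, which is diatonic to both keys: V in D major and IV in E major.

A — V in D major, IV in E major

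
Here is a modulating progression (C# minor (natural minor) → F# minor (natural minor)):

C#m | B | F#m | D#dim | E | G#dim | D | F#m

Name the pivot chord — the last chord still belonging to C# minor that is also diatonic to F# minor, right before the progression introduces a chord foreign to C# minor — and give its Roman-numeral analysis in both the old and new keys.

Chords diatonic to C# minor: C#m, D#dim, E, F#m, G#m, A, B.
Reading the progression, the first chord not in that set is G#dim, so the modulation leaves C# minor there.
The chord immediately before G#dim is E, which is diatonic to both keys: III in C# minor and VII in F# minor.

E — III in C# minor, VII in F# minor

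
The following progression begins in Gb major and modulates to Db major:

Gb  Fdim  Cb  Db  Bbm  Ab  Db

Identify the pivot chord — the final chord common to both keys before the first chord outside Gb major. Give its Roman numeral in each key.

Bbm — iii in Gb major, vi in Db major

Chords diatonic to Gb major: Gb, Abm, Bbm, Cb, Db, Ebm, Fdim.
Reading the progression, the first chord not in that set is Ab, so the modulation leaves Gb major there.
The chord immediately before Ab is Bbm, which is diatonic to both keys: iii in Gb major and vi in Db major.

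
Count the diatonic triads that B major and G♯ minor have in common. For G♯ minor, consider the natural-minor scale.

7

Diatonic triads of B major: B (I), C♯m (ii), D♯m (iii), E (IV), F♯ (V), G♯m (vi), A♯dim (vii°).
Diatonic triads of G♯ minor (natural minor): G♯m (i), A♯dim (ii°), B (III), C♯m (iv), D♯m (v), E (VI), F♯ (VII).
Matching root and quality in both lists: B, C♯m, D♯m, E, F♯, G♯m, A♯dim.
That gives 7 common triads.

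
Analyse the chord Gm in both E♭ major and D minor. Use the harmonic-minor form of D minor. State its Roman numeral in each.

The scale of E♭ major is E♭ F G A♭ B♭ C D; G is degree 3, and the triad built there (G-B♭-D) is minor, so it is iii.
The scale of D minor (harmonic minor) is D E F G A B♭ C♯; G is degree 4, and the triad built there (G-B♭-D) is minor, so it is iv.

iii in E♭ major; iv in D minor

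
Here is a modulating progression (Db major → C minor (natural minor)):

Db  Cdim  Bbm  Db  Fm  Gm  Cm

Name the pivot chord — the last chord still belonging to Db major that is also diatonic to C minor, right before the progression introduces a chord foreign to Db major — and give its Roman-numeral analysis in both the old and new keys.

Fm — iii in Db major, iv in C minor

Chords diatonic to Db major: Db, Ebm, Fm, Gb, Ab, Bbm, Cdim.
Reading the progression, the first chord not in that set is Gm, so the modulation leaves Db major there.
The chord immediately before Gm is Fm, which is diatonic to both keys: iii in Db major and iv in C minor.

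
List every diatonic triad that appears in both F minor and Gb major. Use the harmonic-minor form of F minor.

Triads in F minor (harmonic minor): Fm (i), Gdim (ii°), Abaug (III+), Bbm (iv), C (V), Db (VI), Edim (vii°).
Triads in Gb major: Gb (I), Abm (ii), Bbm (iii), Cb (IV), Db (V), Ebm (vi), Fdim (vii°).
Shared triads with their functions: Bbm (iv in F minor, iii in Gb major); Db (VI in F minor, V in Gb major).

Bbm, Db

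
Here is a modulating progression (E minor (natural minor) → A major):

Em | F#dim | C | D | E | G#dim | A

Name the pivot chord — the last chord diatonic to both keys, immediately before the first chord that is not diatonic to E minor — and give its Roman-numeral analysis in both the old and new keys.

D — VII in E minor, IV in A major

Chords diatonic to E minor: Em, F#dim, G, Am, Bm, C, D.
Reading the progression, the first chord not in that set is E, so the modulation leaves E minor there.
The chord immediately before E is D, which is diatonic to both keys: VII in E minor and IV in A major.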